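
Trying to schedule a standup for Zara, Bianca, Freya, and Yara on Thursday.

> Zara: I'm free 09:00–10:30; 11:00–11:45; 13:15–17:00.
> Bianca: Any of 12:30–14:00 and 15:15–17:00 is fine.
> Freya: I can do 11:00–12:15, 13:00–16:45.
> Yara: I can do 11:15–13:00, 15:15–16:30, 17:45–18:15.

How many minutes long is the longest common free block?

Zara ∩ Bianca: 13:15-14:00, 15:15-17:00.
Zara ∩ Bianca ∩ Freya: 13:15-14:00, 15:15-16:45.
Zara ∩ Bianca ∩ Freya ∩ Yara: 15:15-16:30.
So the common availability across everyone is 15:15-16:30.
The longest is 15:15-16:30 at 75 minutes.

75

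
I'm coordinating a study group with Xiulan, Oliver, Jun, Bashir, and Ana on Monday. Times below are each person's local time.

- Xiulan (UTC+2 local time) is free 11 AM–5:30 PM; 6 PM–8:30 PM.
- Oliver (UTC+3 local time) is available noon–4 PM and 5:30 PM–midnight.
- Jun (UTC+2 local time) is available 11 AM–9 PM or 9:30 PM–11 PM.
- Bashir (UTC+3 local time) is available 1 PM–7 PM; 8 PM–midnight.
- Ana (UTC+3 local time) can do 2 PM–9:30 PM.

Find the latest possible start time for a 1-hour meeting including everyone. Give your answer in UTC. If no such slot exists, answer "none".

Xiulan in UTC: 09:00-15:30, 16:00-18:30 (subtract 2h to convert from UTC+2).
Oliver in UTC: 09:00-13:00, 14:30-21:00 (subtract 3h to convert from UTC+3).
Jun in UTC: 09:00-19:00, 19:30-21:00 (subtract 2h to convert from UTC+2).
Bashir in UTC: 10:00-16:00, 17:00-21:00 (subtract 3h to convert from UTC+3).
Ana in UTC: 11:00-18:30 (subtract 3h to convert from UTC+3).
Xiulan ∩ Oliver: 09:00-13:00, 14:30-15:30, 16:00-18:30.
Xiulan ∩ Oliver ∩ Jun: 09:00-13:00, 14:30-15:30, 16:00-18:30.
Xiulan ∩ Oliver ∩ Jun ∩ Bashir: 10:00-13:00, 14:30-15:30, 17:00-18:30.
Xiulan ∩ Oliver ∩ Jun ∩ Bashir ∩ Ana: 11:00-13:00, 14:30-15:30, 17:00-18:30.
The last common window of at least 60 minutes is 17:00-18:30; a 60-minute meeting can start as late as 17:30 and still end by 18:30.

17:30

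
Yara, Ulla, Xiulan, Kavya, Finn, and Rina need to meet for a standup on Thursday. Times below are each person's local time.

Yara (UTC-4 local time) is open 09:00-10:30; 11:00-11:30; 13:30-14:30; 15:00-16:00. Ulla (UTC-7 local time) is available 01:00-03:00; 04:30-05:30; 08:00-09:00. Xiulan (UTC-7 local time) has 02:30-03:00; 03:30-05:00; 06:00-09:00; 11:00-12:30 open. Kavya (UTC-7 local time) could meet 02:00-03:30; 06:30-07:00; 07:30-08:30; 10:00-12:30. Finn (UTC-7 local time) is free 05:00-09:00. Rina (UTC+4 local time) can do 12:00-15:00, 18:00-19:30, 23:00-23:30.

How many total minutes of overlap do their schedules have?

30

Yara in UTC: 13:00-14:30, 15:00-15:30, 17:30-18:30, 19:00-20:00 (add 4h to convert from UTC-4).
Ulla in UTC: 08:00-10:00, 11:30-12:30, 15:00-16:00 (add 7h to convert from UTC-7).
Xiulan in UTC: 09:30-10:00, 10:30-12:00, 13:00-16:00, 18:00-19:30 (add 7h to convert from UTC-7).
Kavya in UTC: 09:00-10:30, 13:30-14:00, 14:30-15:30, 17:00-19:30 (add 7h to convert from UTC-7).
Finn in UTC: 12:00-16:00 (add 7h to convert from UTC-7).
Rina in UTC: 08:00-11:00, 14:00-15:30, 19:00-19:30 (subtract 4h to convert from UTC+4).
Yara ∩ Ulla: 15:00-15:30.
Yara ∩ Ulla ∩ Xiulan: 15:00-15:30.
Yara ∩ Ulla ∩ Xiulan ∩ Kavya: 15:00-15:30.
Yara ∩ Ulla ∩ Xiulan ∩ Kavya ∩ Finn: 15:00-15:30.
Yara ∩ Ulla ∩ Xiulan ∩ Kavya ∩ Finn ∩ Rina: 15:00-15:30.
That's a single block of 30 minutes.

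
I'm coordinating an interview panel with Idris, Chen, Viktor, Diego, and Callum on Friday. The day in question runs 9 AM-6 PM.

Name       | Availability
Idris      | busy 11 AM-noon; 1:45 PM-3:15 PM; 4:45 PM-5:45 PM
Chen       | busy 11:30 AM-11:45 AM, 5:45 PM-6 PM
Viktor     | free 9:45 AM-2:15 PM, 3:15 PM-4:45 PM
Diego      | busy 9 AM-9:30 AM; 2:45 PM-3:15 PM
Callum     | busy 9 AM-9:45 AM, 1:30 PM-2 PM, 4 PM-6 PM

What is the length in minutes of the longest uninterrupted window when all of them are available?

Idris free: 09:00-11:00, 12:00-13:45, 15:15-16:45, 17:45-18:00 (invert busy blocks within the working day).
Chen free: 09:00-11:30, 11:45-17:45 (invert busy blocks within the working day).
Viktor free: 09:45-14:15, 15:15-16:45.
Diego free: 09:30-14:45, 15:15-18:00 (invert busy blocks within the working day).
Callum free: 09:45-13:30, 14:00-16:00 (invert busy blocks within the working day).
Idris ∩ Chen: 09:00-11:00, 12:00-13:45, 15:15-16:45.
Idris ∩ Chen ∩ Viktor: 09:45-11:00, 12:00-13:45, 15:15-16:45.
Idris ∩ Chen ∩ Viktor ∩ Diego: 09:45-11:00, 12:00-13:45, 15:15-16:45.
Idris ∩ Chen ∩ Viktor ∩ Diego ∩ Callum: 09:45-11:00, 12:00-13:30, 15:15-16:00.
The longest is 12:00-13:30 at 90 minutes.

90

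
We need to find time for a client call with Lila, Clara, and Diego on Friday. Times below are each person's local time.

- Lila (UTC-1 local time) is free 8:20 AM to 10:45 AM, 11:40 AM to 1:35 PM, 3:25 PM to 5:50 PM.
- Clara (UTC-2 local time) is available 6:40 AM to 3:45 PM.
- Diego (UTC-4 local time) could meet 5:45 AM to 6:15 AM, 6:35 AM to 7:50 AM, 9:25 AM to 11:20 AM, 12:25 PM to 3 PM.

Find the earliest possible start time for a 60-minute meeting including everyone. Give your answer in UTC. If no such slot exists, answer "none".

10:35

Lila in UTC: 09:20-11:45, 12:40-14:35, 16:25-18:50 (add 1h to convert from UTC-1).
Clara in UTC: 08:40-17:45 (add 2h to convert from UTC-2).
Diego in UTC: 09:45-10:15, 10:35-11:50, 13:25-15:20, 16:25-19:00 (add 4h to convert from UTC-4).
Lila ∩ Clara: 09:20-11:45, 12:40-14:35, 16:25-17:45.
Lila ∩ Clara ∩ Diego: 09:45-10:15, 10:35-11:45, 13:25-14:35, 16:25-17:45.
So the common availability across everyone is 09:45-10:15, 10:35-11:45, 13:25-14:35, 16:25-17:45.
The first common window of at least 60 minutes is 10:35-11:45, so the earliest start is 10:35.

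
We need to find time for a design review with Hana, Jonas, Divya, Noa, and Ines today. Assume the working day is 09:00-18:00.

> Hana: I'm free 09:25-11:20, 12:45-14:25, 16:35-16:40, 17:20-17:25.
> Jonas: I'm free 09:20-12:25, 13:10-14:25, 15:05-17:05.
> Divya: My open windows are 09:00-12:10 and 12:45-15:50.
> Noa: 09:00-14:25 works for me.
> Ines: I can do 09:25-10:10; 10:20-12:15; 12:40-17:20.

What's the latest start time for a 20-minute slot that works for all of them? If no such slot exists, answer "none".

14:05

Hana ∩ Jonas: 09:25-11:20, 13:10-14:25, 16:35-16:40.
Hana ∩ Jonas ∩ Divya: 09:25-11:20, 13:10-14:25.
Hana ∩ Jonas ∩ Divya ∩ Noa: 09:25-11:20, 13:10-14:25.
Hana ∩ Jonas ∩ Divya ∩ Noa ∩ Ines: 09:25-10:10, 10:20-11:20, 13:10-14:25.
The last common window of at least 20 minutes is 13:10-14:25; a 20-minute meeting can start as late as 14:05 and still end by 14:25.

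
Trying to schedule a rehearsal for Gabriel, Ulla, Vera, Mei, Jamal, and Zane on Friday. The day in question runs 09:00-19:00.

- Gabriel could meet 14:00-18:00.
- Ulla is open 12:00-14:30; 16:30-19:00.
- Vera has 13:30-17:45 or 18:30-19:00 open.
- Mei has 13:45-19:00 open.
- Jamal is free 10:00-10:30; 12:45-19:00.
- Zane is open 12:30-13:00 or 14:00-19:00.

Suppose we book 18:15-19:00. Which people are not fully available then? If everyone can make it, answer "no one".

Gabriel: not fully free for 18:15-19:00. Ulla: free for 18:15-19:00. Vera: not fully free for 18:15-19:00. Mei: free for 18:15-19:00. Jamal: free for 18:15-19:00. Zane: free for 18:15-19:00.

Gabriel, Vera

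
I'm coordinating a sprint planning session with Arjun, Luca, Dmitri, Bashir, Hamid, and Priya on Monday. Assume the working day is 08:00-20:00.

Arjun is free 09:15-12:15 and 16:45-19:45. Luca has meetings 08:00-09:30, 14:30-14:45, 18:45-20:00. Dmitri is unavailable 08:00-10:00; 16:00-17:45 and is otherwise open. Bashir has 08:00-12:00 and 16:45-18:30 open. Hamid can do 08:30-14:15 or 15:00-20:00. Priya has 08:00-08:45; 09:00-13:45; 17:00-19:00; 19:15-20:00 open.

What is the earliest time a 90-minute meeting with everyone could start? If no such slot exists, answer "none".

Arjun free: 09:15-12:15, 16:45-19:45.
Luca free: 09:30-14:30, 14:45-18:45 (invert busy blocks within the working day).
Dmitri free: 10:00-16:00, 17:45-20:00 (invert busy blocks within the working day).
Bashir free: 08:00-12:00, 16:45-18:30.
Hamid free: 08:30-14:15, 15:00-20:00.
Priya free: 08:00-08:45, 09:00-13:45, 17:00-19:00, 19:15-20:00.
Arjun ∩ Luca: 09:30-12:15, 16:45-18:45.
Arjun ∩ Luca ∩ Dmitri: 10:00-12:15, 17:45-18:45.
Arjun ∩ Luca ∩ Dmitri ∩ Bashir: 10:00-12:00, 17:45-18:30.
Arjun ∩ Luca ∩ Dmitri ∩ Bashir ∩ Hamid: 10:00-12:00, 17:45-18:30.
Arjun ∩ Luca ∩ Dmitri ∩ Bashir ∩ Hamid ∩ Priya: 10:00-12:00, 17:45-18:30.
Those are the intersection windows.
The first common window of at least 90 minutes is 10:00-12:00, so the earliest start is 10:00.

10:00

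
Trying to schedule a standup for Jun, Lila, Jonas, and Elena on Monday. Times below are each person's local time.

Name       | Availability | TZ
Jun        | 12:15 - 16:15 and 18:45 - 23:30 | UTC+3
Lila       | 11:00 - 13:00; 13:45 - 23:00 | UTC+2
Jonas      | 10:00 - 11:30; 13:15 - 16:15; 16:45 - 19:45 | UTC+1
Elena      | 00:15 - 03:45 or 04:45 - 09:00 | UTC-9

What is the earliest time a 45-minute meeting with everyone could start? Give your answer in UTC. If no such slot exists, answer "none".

Jun in UTC: 09:15-13:15, 15:45-20:30 (subtract 3h to convert from UTC+3).
Lila in UTC: 09:00-11:00, 11:45-21:00 (subtract 2h to convert from UTC+2).
Jonas in UTC: 09:00-10:30, 12:15-15:15, 15:45-18:45 (subtract 1h to convert from UTC+1).
Elena in UTC: 09:15-12:45, 13:45-18:00 (add 9h to convert from UTC-9).
Jun ∩ Lila: 09:15-11:00, 11:45-13:15, 15:45-20:30.
Jun ∩ Lila ∩ Jonas: 09:15-10:30, 12:15-13:15, 15:45-18:45.
Jun ∩ Lila ∩ Jonas ∩ Elena: 09:15-10:30, 12:15-12:45, 15:45-18:00.
So the common availability across everyone is 09:15-10:30, 12:15-12:45, 15:45-18:00.
The first common window of at least 45 minutes is 09:15-10:30, so the earliest start is 09:15.

09:15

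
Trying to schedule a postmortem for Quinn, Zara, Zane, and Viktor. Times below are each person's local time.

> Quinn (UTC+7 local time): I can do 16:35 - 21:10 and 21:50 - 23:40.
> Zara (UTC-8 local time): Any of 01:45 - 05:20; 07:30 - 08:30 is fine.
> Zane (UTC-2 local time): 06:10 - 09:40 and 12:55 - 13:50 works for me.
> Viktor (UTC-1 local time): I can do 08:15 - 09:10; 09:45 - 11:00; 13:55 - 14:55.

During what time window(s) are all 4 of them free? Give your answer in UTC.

Quinn in UTC: 09:35-14:10, 14:50-16:40 (subtract 7h to convert from UTC+7).
Zara in UTC: 09:45-13:20, 15:30-16:30 (add 8h to convert from UTC-8).
Zane in UTC: 08:10-11:40, 14:55-15:50 (add 2h to convert from UTC-2).
Viktor in UTC: 09:15-10:10, 10:45-12:00, 14:55-15:55 (add 1h to convert from UTC-1).
Quinn ∩ Zara: 09:45-13:20, 15:30-16:30.
Quinn ∩ Zara ∩ Zane: 09:45-11:40, 15:30-15:50.
Quinn ∩ Zara ∩ Zane ∩ Viktor: 09:45-10:10, 10:45-11:40, 15:30-15:50.

09:45-10:10, 10:45-11:40, 15:30-15:50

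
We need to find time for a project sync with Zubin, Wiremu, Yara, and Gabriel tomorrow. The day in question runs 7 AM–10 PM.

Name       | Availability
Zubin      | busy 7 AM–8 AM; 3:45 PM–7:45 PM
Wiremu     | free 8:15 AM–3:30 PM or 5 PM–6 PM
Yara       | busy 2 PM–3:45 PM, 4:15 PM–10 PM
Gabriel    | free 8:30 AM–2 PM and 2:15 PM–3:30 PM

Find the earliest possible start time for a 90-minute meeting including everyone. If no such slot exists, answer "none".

08:30

Zubin free: 08:00-15:45, 19:45-22:00 (invert busy blocks within the working day).
Wiremu free: 08:15-15:30, 17:00-18:00.
Yara free: 07:00-14:00, 15:45-16:15 (invert busy blocks within the working day).
Gabriel free: 08:30-14:00, 14:15-15:30.
Zubin ∩ Wiremu: 08:15-15:30.
Zubin ∩ Wiremu ∩ Yara: 08:15-14:00.
Zubin ∩ Wiremu ∩ Yara ∩ Gabriel: 08:30-14:00.
Those are the intersection windows.
The first common window of at least 90 minutes is 08:30-14:00, so the earliest start is 08:30.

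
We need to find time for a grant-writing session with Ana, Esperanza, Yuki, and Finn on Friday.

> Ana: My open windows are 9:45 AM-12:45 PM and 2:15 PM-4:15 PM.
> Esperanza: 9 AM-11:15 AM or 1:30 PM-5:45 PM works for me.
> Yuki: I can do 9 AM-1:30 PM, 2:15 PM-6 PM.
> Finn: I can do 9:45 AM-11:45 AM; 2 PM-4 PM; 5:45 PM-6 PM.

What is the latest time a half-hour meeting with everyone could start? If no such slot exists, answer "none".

15:30

Ana ∩ Esperanza: 09:45-11:15, 14:15-16:15.
Ana ∩ Esperanza ∩ Yuki: 09:45-11:15, 14:15-16:15.
Ana ∩ Esperanza ∩ Yuki ∩ Finn: 09:45-11:15, 14:15-16:00.
So the common availability across everyone is 09:45-11:15, 14:15-16:00.
The last common window of at least 30 minutes is 14:15-16:00; a 30-minute meeting can start as late as 15:30 and still end by 16:00.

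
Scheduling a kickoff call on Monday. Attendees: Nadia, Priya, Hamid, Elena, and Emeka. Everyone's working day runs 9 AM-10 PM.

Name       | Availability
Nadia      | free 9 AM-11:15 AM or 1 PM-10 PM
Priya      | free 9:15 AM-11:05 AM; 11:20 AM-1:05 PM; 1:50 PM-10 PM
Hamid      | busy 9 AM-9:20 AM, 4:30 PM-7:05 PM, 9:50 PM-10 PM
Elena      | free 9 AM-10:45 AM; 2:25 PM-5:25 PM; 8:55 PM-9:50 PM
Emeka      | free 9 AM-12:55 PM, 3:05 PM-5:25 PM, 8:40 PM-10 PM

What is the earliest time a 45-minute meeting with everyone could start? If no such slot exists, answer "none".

09:20

Nadia free: 09:00-11:15, 13:00-22:00.
Priya free: 09:15-11:05, 11:20-13:05, 13:50-22:00.
Hamid free: 09:20-16:30, 19:05-21:50 (invert busy blocks within the working day).
Elena free: 09:00-10:45, 14:25-17:25, 20:55-21:50.
Emeka free: 09:00-12:55, 15:05-17:25, 20:40-22:00.
Nadia ∩ Priya: 09:15-11:05, 13:00-13:05, 13:50-22:00.
Nadia ∩ Priya ∩ Hamid: 09:20-11:05, 13:00-13:05, 13:50-16:30, 19:05-21:50.
Nadia ∩ Priya ∩ Hamid ∩ Elena: 09:20-10:45, 14:25-16:30, 20:55-21:50.
Nadia ∩ Priya ∩ Hamid ∩ Elena ∩ Emeka: 09:20-10:45, 15:05-16:30, 20:55-21:50.
Those are the intersection windows.
The first common window of at least 45 minutes is 09:20-10:45, so the earliest start is 09:20.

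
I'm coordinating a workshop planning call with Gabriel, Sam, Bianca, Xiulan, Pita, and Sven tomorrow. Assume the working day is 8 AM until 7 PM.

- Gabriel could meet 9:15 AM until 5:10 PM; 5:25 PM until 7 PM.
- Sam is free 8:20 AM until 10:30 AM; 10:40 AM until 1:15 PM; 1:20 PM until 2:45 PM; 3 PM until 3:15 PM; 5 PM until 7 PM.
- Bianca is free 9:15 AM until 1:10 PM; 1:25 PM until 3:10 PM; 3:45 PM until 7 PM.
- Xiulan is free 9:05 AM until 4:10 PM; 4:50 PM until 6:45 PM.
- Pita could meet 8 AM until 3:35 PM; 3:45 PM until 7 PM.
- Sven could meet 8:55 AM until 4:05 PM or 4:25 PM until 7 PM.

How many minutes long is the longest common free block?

150

Gabriel ∩ Sam: 09:15-10:30, 10:40-13:15, 13:20-14:45, 15:00-15:15, 17:00-17:10, 17:25-19:00.
Gabriel ∩ Sam ∩ Bianca: 09:15-10:30, 10:40-13:10, 13:25-14:45, 15:00-15:10, 17:00-17:10, 17:25-19:00.
Gabriel ∩ Sam ∩ Bianca ∩ Xiulan: 09:15-10:30, 10:40-13:10, 13:25-14:45, 15:00-15:10, 17:00-17:10, 17:25-18:45.
Gabriel ∩ Sam ∩ Bianca ∩ Xiulan ∩ Pita: 09:15-10:30, 10:40-13:10, 13:25-14:45, 15:00-15:10, 17:00-17:10, 17:25-18:45.
Gabriel ∩ Sam ∩ Bianca ∩ Xiulan ∩ Pita ∩ Sven: 09:15-10:30, 10:40-13:10, 13:25-14:45, 15:00-15:10, 17:00-17:10, 17:25-18:45.
Those are the intersection windows.
The longest is 10:40-13:10 at 150 minutes.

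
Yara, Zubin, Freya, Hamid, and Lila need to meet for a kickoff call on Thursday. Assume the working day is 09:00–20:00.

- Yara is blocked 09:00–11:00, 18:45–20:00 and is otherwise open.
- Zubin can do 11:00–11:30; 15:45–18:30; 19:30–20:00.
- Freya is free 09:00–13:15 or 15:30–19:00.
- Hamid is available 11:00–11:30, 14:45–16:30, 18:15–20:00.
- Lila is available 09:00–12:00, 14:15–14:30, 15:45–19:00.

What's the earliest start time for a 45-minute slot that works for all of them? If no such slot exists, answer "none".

Yara free: 11:00-18:45 (invert busy blocks within the working day).
Zubin free: 11:00-11:30, 15:45-18:30, 19:30-20:00.
Freya free: 09:00-13:15, 15:30-19:00.
Hamid free: 11:00-11:30, 14:45-16:30, 18:15-20:00.
Lila free: 09:00-12:00, 14:15-14:30, 15:45-19:00.
Yara ∩ Zubin: 11:00-11:30, 15:45-18:30.
Yara ∩ Zubin ∩ Freya: 11:00-11:30, 15:45-18:30.
Yara ∩ Zubin ∩ Freya ∩ Hamid: 11:00-11:30, 15:45-16:30, 18:15-18:30.
Yara ∩ Zubin ∩ Freya ∩ Hamid ∩ Lila: 11:00-11:30, 15:45-16:30, 18:15-18:30.
The first common window of at least 45 minutes is 15:45-16:30, so the earliest start is 15:45.

15:45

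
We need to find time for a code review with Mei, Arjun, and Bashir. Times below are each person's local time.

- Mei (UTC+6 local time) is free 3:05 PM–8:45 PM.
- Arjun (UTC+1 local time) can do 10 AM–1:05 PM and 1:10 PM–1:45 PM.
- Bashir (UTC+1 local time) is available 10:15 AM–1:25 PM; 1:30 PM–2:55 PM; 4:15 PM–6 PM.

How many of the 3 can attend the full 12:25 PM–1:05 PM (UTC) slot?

Mei in UTC: 09:05-14:45 (subtract 6h to convert from UTC+6).
Arjun in UTC: 09:00-12:05, 12:10-12:45 (subtract 1h to convert from UTC+1).
Bashir in UTC: 09:15-12:25, 12:30-13:55, 15:15-17:00 (subtract 1h to convert from UTC+1).
Mei can make the full 12:25-13:05 slot — that's 1.

1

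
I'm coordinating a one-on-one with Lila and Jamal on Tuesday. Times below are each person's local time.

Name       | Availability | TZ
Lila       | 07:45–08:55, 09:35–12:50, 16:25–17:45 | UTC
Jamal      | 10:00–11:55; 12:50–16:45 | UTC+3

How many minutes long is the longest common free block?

180

Lila in UTC: 07:45-08:55, 09:35-12:50, 16:25-17:45.
Jamal in UTC: 07:00-08:55, 09:50-13:45 (subtract 3h to convert from UTC+3).
Lila ∩ Jamal: 07:45-08:55, 09:50-12:50.
The longest is 09:50-12:50 at 180 minutes.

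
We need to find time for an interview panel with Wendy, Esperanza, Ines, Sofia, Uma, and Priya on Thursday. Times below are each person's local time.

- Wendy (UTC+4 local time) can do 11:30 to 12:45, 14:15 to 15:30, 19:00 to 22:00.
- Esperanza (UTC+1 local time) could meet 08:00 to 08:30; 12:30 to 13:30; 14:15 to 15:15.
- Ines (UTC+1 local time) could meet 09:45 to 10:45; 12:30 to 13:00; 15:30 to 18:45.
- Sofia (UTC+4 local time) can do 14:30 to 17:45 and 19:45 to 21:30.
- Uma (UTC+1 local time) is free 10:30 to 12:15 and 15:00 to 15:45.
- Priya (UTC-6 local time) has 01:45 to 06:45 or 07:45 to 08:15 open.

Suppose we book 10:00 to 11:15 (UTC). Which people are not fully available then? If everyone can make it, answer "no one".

Esperanza, Ines, Sofia, Wendy

Wendy in UTC: 07:30-08:45, 10:15-11:30, 15:00-18:00 (subtract 4h to convert from UTC+4).
Esperanza in UTC: 07:00-07:30, 11:30-12:30, 13:15-14:15 (subtract 1h to convert from UTC+1).
Ines in UTC: 08:45-09:45, 11:30-12:00, 14:30-17:45 (subtract 1h to convert from UTC+1).
Sofia in UTC: 10:30-13:45, 15:45-17:30 (subtract 4h to convert from UTC+4).
Uma in UTC: 09:30-11:15, 14:00-14:45 (subtract 1h to convert from UTC+1).
Priya in UTC: 07:45-12:45, 13:45-14:15 (add 6h to convert from UTC-6).
Wendy: not fully free for 10:00-11:15. Esperanza: not fully free for 10:00-11:15. Ines: not fully free for 10:00-11:15. Sofia: not fully free for 10:00-11:15. Uma: free for 10:00-11:15. Priya: free for 10:00-11:15.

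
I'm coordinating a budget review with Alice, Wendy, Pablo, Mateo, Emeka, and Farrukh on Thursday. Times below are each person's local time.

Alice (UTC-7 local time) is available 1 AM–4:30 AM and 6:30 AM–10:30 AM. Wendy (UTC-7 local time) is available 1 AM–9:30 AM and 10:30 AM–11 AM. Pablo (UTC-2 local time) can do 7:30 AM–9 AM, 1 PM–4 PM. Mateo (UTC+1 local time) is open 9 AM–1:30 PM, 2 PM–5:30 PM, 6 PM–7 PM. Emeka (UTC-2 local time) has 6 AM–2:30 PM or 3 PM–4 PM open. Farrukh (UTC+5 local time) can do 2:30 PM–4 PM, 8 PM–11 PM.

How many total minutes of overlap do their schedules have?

180

Alice in UTC: 08:00-11:30, 13:30-17:30 (add 7h to convert from UTC-7).
Wendy in UTC: 08:00-16:30, 17:30-18:00 (add 7h to convert from UTC-7).
Pablo in UTC: 09:30-11:00, 15:00-18:00 (add 2h to convert from UTC-2).
Mateo in UTC: 08:00-12:30, 13:00-16:30, 17:00-18:00 (subtract 1h to convert from UTC+1).
Emeka in UTC: 08:00-16:30, 17:00-18:00 (add 2h to convert from UTC-2).
Farrukh in UTC: 09:30-11:00, 15:00-18:00 (subtract 5h to convert from UTC+5).
Alice ∩ Wendy: 08:00-11:30, 13:30-16:30.
Alice ∩ Wendy ∩ Pablo: 09:30-11:00, 15:00-16:30.
Alice ∩ Wendy ∩ Pablo ∩ Mateo: 09:30-11:00, 15:00-16:30.
Alice ∩ Wendy ∩ Pablo ∩ Mateo ∩ Emeka: 09:30-11:00, 15:00-16:30.
Alice ∩ Wendy ∩ Pablo ∩ Mateo ∩ Emeka ∩ Farrukh: 09:30-11:00, 15:00-16:30.
Summing the common windows: 90 + 90 = 180 minutes.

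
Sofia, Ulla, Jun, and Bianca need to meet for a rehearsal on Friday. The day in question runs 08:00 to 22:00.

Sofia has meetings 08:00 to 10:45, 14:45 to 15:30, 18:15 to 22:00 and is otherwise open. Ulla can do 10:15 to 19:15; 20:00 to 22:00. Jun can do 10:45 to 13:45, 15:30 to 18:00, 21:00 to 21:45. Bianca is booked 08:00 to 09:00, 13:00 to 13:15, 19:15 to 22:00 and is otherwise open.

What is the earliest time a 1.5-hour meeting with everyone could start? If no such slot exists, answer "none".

10:45

Sofia free: 10:45-14:45, 15:30-18:15 (invert busy blocks within the working day).
Ulla free: 10:15-19:15, 20:00-22:00.
Jun free: 10:45-13:45, 15:30-18:00, 21:00-21:45.
Bianca free: 09:00-13:00, 13:15-19:15 (invert busy blocks within the working day).
Sofia ∩ Ulla: 10:45-14:45, 15:30-18:15.
Sofia ∩ Ulla ∩ Jun: 10:45-13:45, 15:30-18:00.
Sofia ∩ Ulla ∩ Jun ∩ Bianca: 10:45-13:00, 13:15-13:45, 15:30-18:00.
The first common window of at least 90 minutes is 10:45-13:00, so the earliest start is 10:45.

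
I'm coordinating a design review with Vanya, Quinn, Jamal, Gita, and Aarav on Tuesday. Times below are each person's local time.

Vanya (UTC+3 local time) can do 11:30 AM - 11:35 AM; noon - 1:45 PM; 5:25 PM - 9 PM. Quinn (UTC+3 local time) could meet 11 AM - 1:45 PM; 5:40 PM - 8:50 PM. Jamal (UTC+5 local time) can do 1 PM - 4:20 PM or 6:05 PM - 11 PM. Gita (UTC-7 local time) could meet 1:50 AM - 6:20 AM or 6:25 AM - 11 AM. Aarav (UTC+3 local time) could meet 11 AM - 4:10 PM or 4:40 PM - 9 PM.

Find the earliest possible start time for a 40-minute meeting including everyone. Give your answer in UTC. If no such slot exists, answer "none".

Vanya in UTC: 08:30-08:35, 09:00-10:45, 14:25-18:00 (subtract 3h to convert from UTC+3).
Quinn in UTC: 08:00-10:45, 14:40-17:50 (subtract 3h to convert from UTC+3).
Jamal in UTC: 08:00-11:20, 13:05-18:00 (subtract 5h to convert from UTC+5).
Gita in UTC: 08:50-13:20, 13:25-18:00 (add 7h to convert from UTC-7).
Aarav in UTC: 08:00-13:10, 13:40-18:00 (subtract 3h to convert from UTC+3).
Vanya ∩ Quinn: 08:30-08:35, 09:00-10:45, 14:40-17:50.
Vanya ∩ Quinn ∩ Jamal: 08:30-08:35, 09:00-10:45, 14:40-17:50.
Vanya ∩ Quinn ∩ Jamal ∩ Gita: 09:00-10:45, 14:40-17:50.
Vanya ∩ Quinn ∩ Jamal ∩ Gita ∩ Aarav: 09:00-10:45, 14:40-17:50.
So the common availability across everyone is 09:00-10:45, 14:40-17:50.
The first common window of at least 40 minutes is 09:00-10:45, so the earliest start is 09:00.

09:00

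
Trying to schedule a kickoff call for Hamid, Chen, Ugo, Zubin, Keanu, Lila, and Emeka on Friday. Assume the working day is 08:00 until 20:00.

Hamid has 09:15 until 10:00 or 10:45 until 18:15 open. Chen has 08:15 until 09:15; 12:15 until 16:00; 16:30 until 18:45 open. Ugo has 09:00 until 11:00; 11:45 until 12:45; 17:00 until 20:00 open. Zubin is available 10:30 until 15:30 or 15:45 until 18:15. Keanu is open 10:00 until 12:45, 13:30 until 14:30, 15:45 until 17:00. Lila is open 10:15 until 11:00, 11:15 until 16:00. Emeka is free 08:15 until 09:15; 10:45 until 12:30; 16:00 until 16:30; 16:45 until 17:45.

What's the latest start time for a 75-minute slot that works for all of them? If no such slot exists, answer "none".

none

Hamid ∩ Chen: 12:15-16:00, 16:30-18:15.
Hamid ∩ Chen ∩ Ugo: 12:15-12:45, 17:00-18:15.
Hamid ∩ Chen ∩ Ugo ∩ Zubin: 12:15-12:45, 17:00-18:15.
Hamid ∩ Chen ∩ Ugo ∩ Zubin ∩ Keanu: 12:15-12:45.
Hamid ∩ Chen ∩ Ugo ∩ Zubin ∩ Keanu ∩ Lila: 12:15-12:45.
Hamid ∩ Chen ∩ Ugo ∩ Zubin ∩ Keanu ∩ Lila ∩ Emeka: 12:15-12:30.
No common window is at least 75 minutes long.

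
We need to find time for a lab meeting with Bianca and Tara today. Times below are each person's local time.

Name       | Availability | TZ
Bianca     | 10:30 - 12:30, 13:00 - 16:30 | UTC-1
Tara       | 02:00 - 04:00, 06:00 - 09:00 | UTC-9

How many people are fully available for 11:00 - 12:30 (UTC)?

Bianca in UTC: 11:30-13:30, 14:00-17:30 (add 1h to convert from UTC-1).
Tara in UTC: 11:00-13:00, 15:00-18:00 (add 9h to convert from UTC-9).
Tara can make the full 11:00-12:30 slot — that's 1.

1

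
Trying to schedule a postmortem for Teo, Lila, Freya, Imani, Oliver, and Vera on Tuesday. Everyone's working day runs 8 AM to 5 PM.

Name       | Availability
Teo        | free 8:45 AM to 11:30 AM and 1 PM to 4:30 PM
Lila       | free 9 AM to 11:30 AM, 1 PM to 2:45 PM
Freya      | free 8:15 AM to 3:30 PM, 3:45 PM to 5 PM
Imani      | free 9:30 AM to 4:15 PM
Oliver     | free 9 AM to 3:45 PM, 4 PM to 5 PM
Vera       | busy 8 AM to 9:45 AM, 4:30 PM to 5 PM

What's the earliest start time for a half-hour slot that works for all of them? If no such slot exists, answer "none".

09:45

Teo free: 08:45-11:30, 13:00-16:30.
Lila free: 09:00-11:30, 13:00-14:45.
Freya free: 08:15-15:30, 15:45-17:00.
Imani free: 09:30-16:15.
Oliver free: 09:00-15:45, 16:00-17:00.
Vera free: 09:45-16:30 (invert busy blocks within the working day).
Teo ∩ Lila: 09:00-11:30, 13:00-14:45.
Teo ∩ Lila ∩ Freya: 09:00-11:30, 13:00-14:45.
Teo ∩ Lila ∩ Freya ∩ Imani: 09:30-11:30, 13:00-14:45.
Teo ∩ Lila ∩ Freya ∩ Imani ∩ Oliver: 09:30-11:30, 13:00-14:45.
Teo ∩ Lila ∩ Freya ∩ Imani ∩ Oliver ∩ Vera: 09:45-11:30, 13:00-14:45.
The first common window of at least 30 minutes is 09:45-11:30, so the earliest start is 09:45.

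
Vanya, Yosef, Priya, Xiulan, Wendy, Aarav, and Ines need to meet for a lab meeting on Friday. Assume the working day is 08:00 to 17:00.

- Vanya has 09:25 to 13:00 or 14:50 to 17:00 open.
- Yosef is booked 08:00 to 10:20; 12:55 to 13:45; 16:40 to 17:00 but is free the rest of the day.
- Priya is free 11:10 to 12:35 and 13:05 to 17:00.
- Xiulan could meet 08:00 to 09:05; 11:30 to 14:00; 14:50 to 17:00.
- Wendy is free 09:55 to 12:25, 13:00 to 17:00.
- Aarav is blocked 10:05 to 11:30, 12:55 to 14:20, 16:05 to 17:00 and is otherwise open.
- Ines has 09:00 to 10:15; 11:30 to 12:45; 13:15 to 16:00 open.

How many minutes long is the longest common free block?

Vanya free: 09:25-13:00, 14:50-17:00.
Yosef free: 10:20-12:55, 13:45-16:40 (invert busy blocks within the working day).
Priya free: 11:10-12:35, 13:05-17:00.
Xiulan free: 08:00-09:05, 11:30-14:00, 14:50-17:00.
Wendy free: 09:55-12:25, 13:00-17:00.
Aarav free: 08:00-10:05, 11:30-12:55, 14:20-16:05 (invert busy blocks within the working day).
Ines free: 09:00-10:15, 11:30-12:45, 13:15-16:00.
Vanya ∩ Yosef: 10:20-12:55, 14:50-16:40.
Vanya ∩ Yosef ∩ Priya: 11:10-12:35, 14:50-16:40.
Vanya ∩ Yosef ∩ Priya ∩ Xiulan: 11:30-12:35, 14:50-16:40.
Vanya ∩ Yosef ∩ Priya ∩ Xiulan ∩ Wendy: 11:30-12:25, 14:50-16:40.
Vanya ∩ Yosef ∩ Priya ∩ Xiulan ∩ Wendy ∩ Aarav: 11:30-12:25, 14:50-16:05.
Vanya ∩ Yosef ∩ Priya ∩ Xiulan ∩ Wendy ∩ Aarav ∩ Ines: 11:30-12:25, 14:50-16:00.
The longest is 14:50-16:00 at 70 minutes.

70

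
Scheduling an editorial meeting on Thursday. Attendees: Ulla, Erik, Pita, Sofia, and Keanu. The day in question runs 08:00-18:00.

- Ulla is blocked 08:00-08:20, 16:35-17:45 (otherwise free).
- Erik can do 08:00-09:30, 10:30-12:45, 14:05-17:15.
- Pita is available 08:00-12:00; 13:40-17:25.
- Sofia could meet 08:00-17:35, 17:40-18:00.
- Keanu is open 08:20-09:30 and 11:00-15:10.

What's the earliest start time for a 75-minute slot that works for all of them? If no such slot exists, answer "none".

Ulla free: 08:20-16:35, 17:45-18:00 (invert busy blocks within the working day).
Erik free: 08:00-09:30, 10:30-12:45, 14:05-17:15.
Pita free: 08:00-12:00, 13:40-17:25.
Sofia free: 08:00-17:35, 17:40-18:00.
Keanu free: 08:20-09:30, 11:00-15:10.
Ulla ∩ Erik: 08:20-09:30, 10:30-12:45, 14:05-16:35.
Ulla ∩ Erik ∩ Pita: 08:20-09:30, 10:30-12:00, 14:05-16:35.
Ulla ∩ Erik ∩ Pita ∩ Sofia: 08:20-09:30, 10:30-12:00, 14:05-16:35.
Ulla ∩ Erik ∩ Pita ∩ Sofia ∩ Keanu: 08:20-09:30, 11:00-12:00, 14:05-15:10.
Those are the intersection windows.
No common window is at least 75 minutes long.

none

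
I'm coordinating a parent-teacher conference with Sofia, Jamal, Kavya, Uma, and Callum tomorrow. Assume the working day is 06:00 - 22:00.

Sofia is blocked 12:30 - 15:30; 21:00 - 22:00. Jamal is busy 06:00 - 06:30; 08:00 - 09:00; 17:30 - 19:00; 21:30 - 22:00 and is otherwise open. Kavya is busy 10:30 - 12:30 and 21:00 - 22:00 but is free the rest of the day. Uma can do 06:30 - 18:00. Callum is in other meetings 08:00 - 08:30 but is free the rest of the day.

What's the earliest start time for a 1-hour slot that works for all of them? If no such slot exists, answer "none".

06:30

Sofia free: 06:00-12:30, 15:30-21:00 (invert busy blocks within the working day).
Jamal free: 06:30-08:00, 09:00-17:30, 19:00-21:30 (invert busy blocks within the working day).
Kavya free: 06:00-10:30, 12:30-21:00 (invert busy blocks within the working day).
Uma free: 06:30-18:00.
Callum free: 06:00-08:00, 08:30-22:00 (invert busy blocks within the working day).
Sofia ∩ Jamal: 06:30-08:00, 09:00-12:30, 15:30-17:30, 19:00-21:00.
Sofia ∩ Jamal ∩ Kavya: 06:30-08:00, 09:00-10:30, 15:30-17:30, 19:00-21:00.
Sofia ∩ Jamal ∩ Kavya ∩ Uma: 06:30-08:00, 09:00-10:30, 15:30-17:30.
Sofia ∩ Jamal ∩ Kavya ∩ Uma ∩ Callum: 06:30-08:00, 09:00-10:30, 15:30-17:30.
The first common window of at least 60 minutes is 06:30-08:00, so the earliest start is 06:30.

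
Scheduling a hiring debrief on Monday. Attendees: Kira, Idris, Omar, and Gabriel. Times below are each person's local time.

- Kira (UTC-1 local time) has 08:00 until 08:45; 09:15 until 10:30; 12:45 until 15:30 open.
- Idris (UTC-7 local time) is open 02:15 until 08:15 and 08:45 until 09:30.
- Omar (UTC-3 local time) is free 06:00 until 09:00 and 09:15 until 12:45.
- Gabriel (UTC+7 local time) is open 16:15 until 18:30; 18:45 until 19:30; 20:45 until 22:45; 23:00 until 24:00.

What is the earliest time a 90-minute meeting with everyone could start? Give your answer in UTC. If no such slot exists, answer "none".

Kira in UTC: 09:00-09:45, 10:15-11:30, 13:45-16:30 (add 1h to convert from UTC-1).
Idris in UTC: 09:15-15:15, 15:45-16:30 (add 7h to convert from UTC-7).
Omar in UTC: 09:00-12:00, 12:15-15:45 (add 3h to convert from UTC-3).
Gabriel in UTC: 09:15-11:30, 11:45-12:30, 13:45-15:45, 16:00-17:00 (subtract 7h to convert from UTC+7).
Kira ∩ Idris: 09:15-09:45, 10:15-11:30, 13:45-15:15, 15:45-16:30.
Kira ∩ Idris ∩ Omar: 09:15-09:45, 10:15-11:30, 13:45-15:15.
Kira ∩ Idris ∩ Omar ∩ Gabriel: 09:15-09:45, 10:15-11:30, 13:45-15:15.
The first common window of at least 90 minutes is 13:45-15:15, so the earliest start is 13:45.

13:45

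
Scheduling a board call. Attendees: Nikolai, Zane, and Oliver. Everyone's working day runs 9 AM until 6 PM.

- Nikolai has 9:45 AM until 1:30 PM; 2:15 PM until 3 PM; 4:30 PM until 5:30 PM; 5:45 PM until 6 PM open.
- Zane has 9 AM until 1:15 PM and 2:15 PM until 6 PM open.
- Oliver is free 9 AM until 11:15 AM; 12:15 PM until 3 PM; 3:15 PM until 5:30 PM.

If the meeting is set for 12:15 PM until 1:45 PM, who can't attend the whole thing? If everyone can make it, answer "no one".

Nikolai, Zane

Nikolai: not fully free for 12:15-13:45. Zane: not fully free for 12:15-13:45. Oliver: free for 12:15-13:45.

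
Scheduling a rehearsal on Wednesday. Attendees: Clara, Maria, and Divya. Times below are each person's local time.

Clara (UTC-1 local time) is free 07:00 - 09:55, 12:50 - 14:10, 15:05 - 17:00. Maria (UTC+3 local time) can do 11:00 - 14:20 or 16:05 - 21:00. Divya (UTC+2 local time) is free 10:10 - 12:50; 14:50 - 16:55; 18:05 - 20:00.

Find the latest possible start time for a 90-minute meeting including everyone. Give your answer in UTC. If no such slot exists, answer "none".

Clara in UTC: 08:00-10:55, 13:50-15:10, 16:05-18:00 (add 1h to convert from UTC-1).
Maria in UTC: 08:00-11:20, 13:05-18:00 (subtract 3h to convert from UTC+3).
Divya in UTC: 08:10-10:50, 12:50-14:55, 16:05-18:00 (subtract 2h to convert from UTC+2).
Clara ∩ Maria: 08:00-10:55, 13:50-15:10, 16:05-18:00.
Clara ∩ Maria ∩ Divya: 08:10-10:50, 13:50-14:55, 16:05-18:00.
The last common window of at least 90 minutes is 16:05-18:00; a 90-minute meeting can start as late as 16:30 and still end by 18:00.

16:30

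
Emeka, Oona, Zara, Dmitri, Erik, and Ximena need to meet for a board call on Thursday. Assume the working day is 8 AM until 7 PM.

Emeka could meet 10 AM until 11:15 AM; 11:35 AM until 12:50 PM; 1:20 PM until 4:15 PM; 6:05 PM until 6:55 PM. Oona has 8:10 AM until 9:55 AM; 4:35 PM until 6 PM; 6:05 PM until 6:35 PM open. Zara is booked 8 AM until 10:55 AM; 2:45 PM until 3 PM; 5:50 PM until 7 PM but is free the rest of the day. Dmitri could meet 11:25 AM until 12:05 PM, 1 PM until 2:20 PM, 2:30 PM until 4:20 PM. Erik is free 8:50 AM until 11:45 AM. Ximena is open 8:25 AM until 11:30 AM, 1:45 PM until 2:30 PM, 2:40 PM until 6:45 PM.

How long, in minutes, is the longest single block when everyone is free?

0

Emeka free: 10:00-11:15, 11:35-12:50, 13:20-16:15, 18:05-18:55.
Oona free: 08:10-09:55, 16:35-18:00, 18:05-18:35.
Zara free: 10:55-14:45, 15:00-17:50 (invert busy blocks within the working day).
Dmitri free: 11:25-12:05, 13:00-14:20, 14:30-16:20.
Erik free: 08:50-11:45.
Ximena free: 08:25-11:30, 13:45-14:30, 14:40-18:45.
Emeka ∩ Oona: 18:05-18:35.
Emeka ∩ Oona ∩ Zara: ∅.
Emeka ∩ Oona ∩ Zara ∩ Dmitri: ∅.
Emeka ∩ Oona ∩ Zara ∩ Dmitri ∩ Erik: ∅.
Emeka ∩ Oona ∩ Zara ∩ Dmitri ∩ Erik ∩ Ximena: ∅.
There is no time when everyone is free.
No common window exists, so the longest block is 0 minutes.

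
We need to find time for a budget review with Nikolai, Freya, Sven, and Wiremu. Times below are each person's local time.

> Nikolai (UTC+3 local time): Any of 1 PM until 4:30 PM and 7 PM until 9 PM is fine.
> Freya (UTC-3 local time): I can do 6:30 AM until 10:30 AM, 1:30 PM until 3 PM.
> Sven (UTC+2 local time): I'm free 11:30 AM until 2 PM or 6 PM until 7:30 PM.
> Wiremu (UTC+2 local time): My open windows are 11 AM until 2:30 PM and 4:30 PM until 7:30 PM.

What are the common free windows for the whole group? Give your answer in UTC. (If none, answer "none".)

10:00-12:00, 16:30-17:30

Nikolai in UTC: 10:00-13:30, 16:00-18:00 (subtract 3h to convert from UTC+3).
Freya in UTC: 09:30-13:30, 16:30-18:00 (add 3h to convert from UTC-3).
Sven in UTC: 09:30-12:00, 16:00-17:30 (subtract 2h to convert from UTC+2).
Wiremu in UTC: 09:00-12:30, 14:30-17:30 (subtract 2h to convert from UTC+2).
Nikolai ∩ Freya: 10:00-13:30, 16:30-18:00.
Nikolai ∩ Freya ∩ Sven: 10:00-12:00, 16:30-17:30.
Nikolai ∩ Freya ∩ Sven ∩ Wiremu: 10:00-12:00, 16:30-17:30.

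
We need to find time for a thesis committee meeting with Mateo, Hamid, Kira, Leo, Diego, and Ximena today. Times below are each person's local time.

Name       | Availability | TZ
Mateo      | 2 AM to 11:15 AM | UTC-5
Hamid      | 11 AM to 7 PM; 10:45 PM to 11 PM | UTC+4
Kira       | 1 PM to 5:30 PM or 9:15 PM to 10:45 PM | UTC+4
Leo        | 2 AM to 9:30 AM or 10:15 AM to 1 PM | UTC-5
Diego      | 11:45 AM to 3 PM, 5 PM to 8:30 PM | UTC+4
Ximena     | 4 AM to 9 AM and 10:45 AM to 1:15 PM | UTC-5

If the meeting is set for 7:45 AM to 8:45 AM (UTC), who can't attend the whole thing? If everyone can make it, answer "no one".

Mateo in UTC: 07:00-16:15 (add 5h to convert from UTC-5).
Hamid in UTC: 07:00-15:00, 18:45-19:00 (subtract 4h to convert from UTC+4).
Kira in UTC: 09:00-13:30, 17:15-18:45 (subtract 4h to convert from UTC+4).
Leo in UTC: 07:00-14:30, 15:15-18:00 (add 5h to convert from UTC-5).
Diego in UTC: 07:45-11:00, 13:00-16:30 (subtract 4h to convert from UTC+4).
Ximena in UTC: 09:00-14:00, 15:45-18:15 (add 5h to convert from UTC-5).
Mateo: free for 07:45-08:45. Hamid: free for 07:45-08:45. Kira: not fully free for 07:45-08:45. Leo: free for 07:45-08:45. Diego: free for 07:45-08:45. Ximena: not fully free for 07:45-08:45.

Kira, Ximena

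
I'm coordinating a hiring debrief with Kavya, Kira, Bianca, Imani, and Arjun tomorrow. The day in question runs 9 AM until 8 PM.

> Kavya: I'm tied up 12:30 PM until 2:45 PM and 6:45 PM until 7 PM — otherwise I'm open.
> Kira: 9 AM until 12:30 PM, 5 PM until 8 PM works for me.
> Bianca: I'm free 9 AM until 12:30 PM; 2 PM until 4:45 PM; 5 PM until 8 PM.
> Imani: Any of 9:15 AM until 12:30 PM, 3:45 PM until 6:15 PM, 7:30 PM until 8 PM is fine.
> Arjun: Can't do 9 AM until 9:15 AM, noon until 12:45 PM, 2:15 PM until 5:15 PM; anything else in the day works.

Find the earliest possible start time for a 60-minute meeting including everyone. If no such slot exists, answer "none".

09:15

Kavya free: 09:00-12:30, 14:45-18:45, 19:00-20:00 (invert busy blocks within the working day).
Kira free: 09:00-12:30, 17:00-20:00.
Bianca free: 09:00-12:30, 14:00-16:45, 17:00-20:00.
Imani free: 09:15-12:30, 15:45-18:15, 19:30-20:00.
Arjun free: 09:15-12:00, 12:45-14:15, 17:15-20:00 (invert busy blocks within the working day).
Kavya ∩ Kira: 09:00-12:30, 17:00-18:45, 19:00-20:00.
Kavya ∩ Kira ∩ Bianca: 09:00-12:30, 17:00-18:45, 19:00-20:00.
Kavya ∩ Kira ∩ Bianca ∩ Imani: 09:15-12:30, 17:00-18:15, 19:30-20:00.
Kavya ∩ Kira ∩ Bianca ∩ Imani ∩ Arjun: 09:15-12:00, 17:15-18:15, 19:30-20:00.
The first common window of at least 60 minutes is 09:15-12:00, so the earliest start is 09:15.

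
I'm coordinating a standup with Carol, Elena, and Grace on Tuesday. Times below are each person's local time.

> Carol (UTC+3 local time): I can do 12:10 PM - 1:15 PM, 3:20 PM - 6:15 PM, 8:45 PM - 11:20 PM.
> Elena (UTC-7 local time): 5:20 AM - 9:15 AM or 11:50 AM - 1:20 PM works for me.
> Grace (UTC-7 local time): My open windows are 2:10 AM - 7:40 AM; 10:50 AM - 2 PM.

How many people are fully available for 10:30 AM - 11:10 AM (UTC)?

1

Carol in UTC: 09:10-10:15, 12:20-15:15, 17:45-20:20 (subtract 3h to convert from UTC+3).
Elena in UTC: 12:20-16:15, 18:50-20:20 (add 7h to convert from UTC-7).
Grace in UTC: 09:10-14:40, 17:50-21:00 (add 7h to convert from UTC-7).
Grace can make the full 10:30-11:10 slot — that's 1.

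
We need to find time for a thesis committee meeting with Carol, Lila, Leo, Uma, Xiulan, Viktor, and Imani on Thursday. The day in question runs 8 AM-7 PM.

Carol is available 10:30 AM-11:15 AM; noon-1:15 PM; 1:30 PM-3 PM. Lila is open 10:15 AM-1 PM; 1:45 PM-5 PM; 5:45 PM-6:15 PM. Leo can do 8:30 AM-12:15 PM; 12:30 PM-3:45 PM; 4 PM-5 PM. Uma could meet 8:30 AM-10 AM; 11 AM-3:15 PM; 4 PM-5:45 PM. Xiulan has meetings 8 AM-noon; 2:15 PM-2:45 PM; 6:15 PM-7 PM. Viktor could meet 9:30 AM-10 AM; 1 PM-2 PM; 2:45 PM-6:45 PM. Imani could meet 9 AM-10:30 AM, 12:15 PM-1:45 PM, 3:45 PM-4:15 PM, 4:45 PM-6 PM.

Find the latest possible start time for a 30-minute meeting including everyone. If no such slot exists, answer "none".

Carol free: 10:30-11:15, 12:00-13:15, 13:30-15:00.
Lila free: 10:15-13:00, 13:45-17:00, 17:45-18:15.
Leo free: 08:30-12:15, 12:30-15:45, 16:00-17:00.
Uma free: 08:30-10:00, 11:00-15:15, 16:00-17:45.
Xiulan free: 12:00-14:15, 14:45-18:15 (invert busy blocks within the working day).
Viktor free: 09:30-10:00, 13:00-14:00, 14:45-18:45.
Imani free: 09:00-10:30, 12:15-13:45, 15:45-16:15, 16:45-18:00.
Carol ∩ Lila: 10:30-11:15, 12:00-13:00, 13:45-15:00.
Carol ∩ Lila ∩ Leo: 10:30-11:15, 12:00-12:15, 12:30-13:00, 13:45-15:00.
Carol ∩ Lila ∩ Leo ∩ Uma: 11:00-11:15, 12:00-12:15, 12:30-13:00, 13:45-15:00.
Carol ∩ Lila ∩ Leo ∩ Uma ∩ Xiulan: 12:00-12:15, 12:30-13:00, 13:45-14:15, 14:45-15:00.
Carol ∩ Lila ∩ Leo ∩ Uma ∩ Xiulan ∩ Viktor: 13:45-14:00, 14:45-15:00.
Carol ∩ Lila ∩ Leo ∩ Uma ∩ Xiulan ∩ Viktor ∩ Imani: ∅.
There is no time when everyone is free.
No common window is at least 30 minutes long.

none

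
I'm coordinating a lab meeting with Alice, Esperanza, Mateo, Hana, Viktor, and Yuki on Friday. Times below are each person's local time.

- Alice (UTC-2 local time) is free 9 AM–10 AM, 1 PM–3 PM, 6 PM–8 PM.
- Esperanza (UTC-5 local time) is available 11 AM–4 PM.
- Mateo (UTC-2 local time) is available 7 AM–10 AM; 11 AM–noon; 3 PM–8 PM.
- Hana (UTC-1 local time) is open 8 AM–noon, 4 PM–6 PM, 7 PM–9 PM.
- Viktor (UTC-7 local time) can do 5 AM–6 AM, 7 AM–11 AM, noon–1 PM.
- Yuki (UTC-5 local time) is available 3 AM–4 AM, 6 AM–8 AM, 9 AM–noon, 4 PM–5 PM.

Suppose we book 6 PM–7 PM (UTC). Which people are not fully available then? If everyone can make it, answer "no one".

Alice in UTC: 11:00-12:00, 15:00-17:00, 20:00-22:00 (add 2h to convert from UTC-2).
Esperanza in UTC: 16:00-21:00 (add 5h to convert from UTC-5).
Mateo in UTC: 09:00-12:00, 13:00-14:00, 17:00-22:00 (add 2h to convert from UTC-2).
Hana in UTC: 09:00-13:00, 17:00-19:00, 20:00-22:00 (add 1h to convert from UTC-1).
Viktor in UTC: 12:00-13:00, 14:00-18:00, 19:00-20:00 (add 7h to convert from UTC-7).
Yuki in UTC: 08:00-09:00, 11:00-13:00, 14:00-17:00, 21:00-22:00 (add 5h to convert from UTC-5).
Alice: not fully free for 18:00-19:00. Esperanza: free for 18:00-19:00. Mateo: free for 18:00-19:00. Hana: free for 18:00-19:00. Viktor: not fully free for 18:00-19:00. Yuki: not fully free for 18:00-19:00.

Alice, Viktor, Yuki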